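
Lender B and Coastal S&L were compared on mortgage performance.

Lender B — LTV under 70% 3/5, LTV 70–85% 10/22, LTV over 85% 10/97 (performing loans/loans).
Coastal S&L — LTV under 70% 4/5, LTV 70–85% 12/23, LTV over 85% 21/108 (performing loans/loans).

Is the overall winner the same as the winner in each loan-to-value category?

Yes

LTV under 70%: Lender B 3/5 = 60.0%, Coastal S&L 4/5 = 80.0% → Coastal S&L
LTV 70–85%: Lender B 10/22 = 45.5%, Coastal S&L 12/23 = 52.2% → Coastal S&L
LTV over 85%: Lender B 10/97 = 10.3%, Coastal S&L 21/108 = 19.4% → Coastal S&L
Overall: Lender B 23/124 = 18.5%, Coastal S&L 37/136 = 27.2% → Coastal S&L
Coastal S&L wins overall and in every loan-to-value group — no reversal.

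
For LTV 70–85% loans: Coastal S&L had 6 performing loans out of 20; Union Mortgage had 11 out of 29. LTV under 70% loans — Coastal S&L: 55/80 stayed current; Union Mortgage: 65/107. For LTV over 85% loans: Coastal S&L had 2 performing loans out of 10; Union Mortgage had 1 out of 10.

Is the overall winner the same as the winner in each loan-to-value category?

LTV 70–85%: Coastal S&L 6/20 = 30.0%, Union Mortgage 11/29 = 37.9% → Union Mortgage
LTV under 70%: Coastal S&L 55/80 = 68.8%, Union Mortgage 65/107 = 60.7% → Coastal S&L
LTV over 85%: Coastal S&L 2/10 = 20.0%, Union Mortgage 1/10 = 10.0% → Coastal S&L
Overall: Coastal S&L 63/110 = 57.3%, Union Mortgage 77/146 = 52.7% → Coastal S&L
Neither sweeps: Coastal S&L wins 2 of 3 groups, Union Mortgage wins 1. Coastal S&L wins overall but not every group — no Simpson reversal.

No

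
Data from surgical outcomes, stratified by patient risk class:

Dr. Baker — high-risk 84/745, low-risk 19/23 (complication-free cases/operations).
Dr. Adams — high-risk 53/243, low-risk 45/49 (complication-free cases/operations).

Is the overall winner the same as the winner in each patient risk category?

Yes

High-risk: Dr. Baker 84/745 = 11.3%, Dr. Adams 53/243 = 21.8% → Dr. Adams
Low-risk: Dr. Baker 19/23 = 82.6%, Dr. Adams 45/49 = 91.8% → Dr. Adams
Overall: Dr. Baker 103/768 = 13.4%, Dr. Adams 98/292 = 33.6% → Dr. Adams
Dr. Adams wins overall and in every patient risk group — no reversal.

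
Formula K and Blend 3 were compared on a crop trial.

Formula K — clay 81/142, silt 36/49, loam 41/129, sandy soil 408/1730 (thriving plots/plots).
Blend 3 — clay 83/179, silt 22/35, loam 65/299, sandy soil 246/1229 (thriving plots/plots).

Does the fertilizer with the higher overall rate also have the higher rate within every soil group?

Clay: Formula K 81/142 = 57.0%, Blend 3 83/179 = 46.4% → Formula K
Silt: Formula K 36/49 = 73.5%, Blend 3 22/35 = 62.9% → Formula K
Loam: Formula K 41/129 = 31.8%, Blend 3 65/299 = 21.7% → Formula K
Sandy soil: Formula K 408/1730 = 23.6%, Blend 3 246/1229 = 20.0% → Formula K
Overall: Formula K 566/2050 = 27.6%, Blend 3 416/1742 = 23.9% → Formula K
Formula K wins overall and in every soil group — no reversal.

Yes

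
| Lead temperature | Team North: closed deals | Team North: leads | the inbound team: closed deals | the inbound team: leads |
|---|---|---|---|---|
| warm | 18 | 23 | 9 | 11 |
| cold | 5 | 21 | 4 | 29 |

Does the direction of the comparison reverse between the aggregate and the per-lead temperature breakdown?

No

Warm: Team North 18/23 = 78.3%, the inbound team 9/11 = 81.8% → the inbound team
Cold: Team North 5/21 = 23.8%, the inbound team 4/29 = 13.8% → Team North
Overall: Team North 23/44 = 52.3%, the inbound team 13/40 = 32.5% → Team North
Neither sweeps: Team North wins 1 of 2 groups, the inbound team wins 1. Team North wins overall but not every group — no Simpson reversal.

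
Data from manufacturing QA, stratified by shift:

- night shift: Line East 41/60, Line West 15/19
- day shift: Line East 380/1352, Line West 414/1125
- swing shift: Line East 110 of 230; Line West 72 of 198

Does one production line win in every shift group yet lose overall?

Night shift: Line East 41/60 = 68.3%, Line West 15/19 = 78.9% → Line West
Day shift: Line East 380/1352 = 28.1%, Line West 414/1125 = 36.8% → Line West
Swing shift: Line East 110/230 = 47.8%, Line West 72/198 = 36.4% → Line East
Overall: Line East 531/1642 = 32.3%, Line West 501/1342 = 37.3% → Line West
Neither sweeps: Line East wins 1 of 3 groups, Line West wins 2. Line West wins overall but not every group — no Simpson reversal.

No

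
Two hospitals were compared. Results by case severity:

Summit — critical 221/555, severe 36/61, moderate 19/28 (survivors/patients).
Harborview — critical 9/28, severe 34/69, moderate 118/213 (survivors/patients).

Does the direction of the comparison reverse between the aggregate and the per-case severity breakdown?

Yes

Critical: Summit 221/555 = 39.8%, Harborview 9/28 = 32.1% → Summit
Severe: Summit 36/61 = 59.0%, Harborview 34/69 = 49.3% → Summit
Moderate: Summit 19/28 = 67.9%, Harborview 118/213 = 55.4% → Summit
Overall: Summit 276/644 = 42.9%, Harborview 161/310 = 51.9% → Harborview
Summit wins each case group but Harborview wins overall — the comparison reverses. Summit's patients skew toward critical, which has a lower base rate.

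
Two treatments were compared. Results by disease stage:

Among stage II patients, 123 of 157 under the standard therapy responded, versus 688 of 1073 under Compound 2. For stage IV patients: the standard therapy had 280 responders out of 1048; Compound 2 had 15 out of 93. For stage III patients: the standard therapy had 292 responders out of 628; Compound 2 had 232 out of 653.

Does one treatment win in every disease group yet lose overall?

Stage II: the standard therapy 123/157 = 78.3%, Compound 2 688/1073 = 64.1% → the standard therapy
Stage IV: the standard therapy 280/1048 = 26.7%, Compound 2 15/93 = 16.1% → the standard therapy
Stage III: the standard therapy 292/628 = 46.5%, Compound 2 232/653 = 35.5% → the standard therapy
Overall: the standard therapy 695/1833 = 37.9%, Compound 2 935/1819 = 51.4% → Compound 2
The standard therapy wins each disease group but Compound 2 wins overall — the comparison reverses. The standard therapy's patients skew toward stage IV, which has a lower base rate.

Yes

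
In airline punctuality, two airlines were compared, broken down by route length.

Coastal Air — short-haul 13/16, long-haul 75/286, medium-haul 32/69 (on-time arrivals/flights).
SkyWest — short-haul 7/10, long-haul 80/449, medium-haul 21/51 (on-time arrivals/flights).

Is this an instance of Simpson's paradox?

Short-haul: Coastal Air 13/16 = 81.2%, SkyWest 7/10 = 70.0% → Coastal Air
Long-haul: Coastal Air 75/286 = 26.2%, SkyWest 80/449 = 17.8% → Coastal Air
Medium-haul: Coastal Air 32/69 = 46.4%, SkyWest 21/51 = 41.2% → Coastal Air
Overall: Coastal Air 120/371 = 32.3%, SkyWest 108/510 = 21.2% → Coastal Air
Coastal Air wins overall and in every route group — no reversal.

No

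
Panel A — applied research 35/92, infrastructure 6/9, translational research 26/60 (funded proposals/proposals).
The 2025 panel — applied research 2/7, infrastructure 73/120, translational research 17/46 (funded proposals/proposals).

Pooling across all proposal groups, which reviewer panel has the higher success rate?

the 2025 panel

Applied research: Panel A 35/92 = 38.0%, the 2025 panel 2/7 = 28.6% → Panel A
Infrastructure: Panel A 6/9 = 66.7%, the 2025 panel 73/120 = 60.8% → Panel A
Translational research: Panel A 26/60 = 43.3%, the 2025 panel 17/46 = 37.0% → Panel A
Overall: Panel A 67/161 = 41.6%, the 2025 panel 92/173 = 53.2% → the 2025 panel
(Panel A wins every proposal group but the 2025 panel wins overall — Panel A's proposals skew toward the low-rate applied research group.)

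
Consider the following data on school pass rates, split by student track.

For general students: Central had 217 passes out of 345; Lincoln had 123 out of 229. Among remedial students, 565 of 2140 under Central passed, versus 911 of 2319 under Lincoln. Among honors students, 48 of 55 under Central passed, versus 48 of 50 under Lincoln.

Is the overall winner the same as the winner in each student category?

No

General: Central 217/345 = 62.9%, Lincoln 123/229 = 53.7% → Central
Remedial: Central 565/2140 = 26.4%, Lincoln 911/2319 = 39.3% → Lincoln
Honors: Central 48/55 = 87.3%, Lincoln 48/50 = 96.0% → Lincoln
Overall: Central 830/2540 = 32.7%, Lincoln 1082/2598 = 41.6% → Lincoln
Neither sweeps: Central wins 1 of 3 groups, Lincoln wins 2. Lincoln wins overall but not every group — no Simpson reversal.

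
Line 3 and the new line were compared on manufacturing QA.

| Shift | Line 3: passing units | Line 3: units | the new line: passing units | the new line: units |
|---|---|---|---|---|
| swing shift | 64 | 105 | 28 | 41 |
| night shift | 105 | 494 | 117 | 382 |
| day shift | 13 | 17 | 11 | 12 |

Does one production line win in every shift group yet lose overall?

Swing shift: Line 3 64/105 = 61.0%, the new line 28/41 = 68.3% → the new line
Night shift: Line 3 105/494 = 21.3%, the new line 117/382 = 30.6% → the new line
Day shift: Line 3 13/17 = 76.5%, the new line 11/12 = 91.7% → the new line
Overall: Line 3 182/616 = 29.5%, the new line 156/435 = 35.9% → the new line
The new line wins overall and in every shift group — no reversal.

No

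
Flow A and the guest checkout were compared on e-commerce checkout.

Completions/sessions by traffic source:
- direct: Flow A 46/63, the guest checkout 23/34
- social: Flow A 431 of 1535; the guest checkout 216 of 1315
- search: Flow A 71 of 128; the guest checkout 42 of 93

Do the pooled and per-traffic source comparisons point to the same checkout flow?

Direct: Flow A 46/63 = 73.0%, the guest checkout 23/34 = 67.6% → Flow A
Social: Flow A 431/1535 = 28.1%, the guest checkout 216/1315 = 16.4% → Flow A
Search: Flow A 71/128 = 55.5%, the guest checkout 42/93 = 45.2% → Flow A
Overall: Flow A 548/1726 = 31.7%, the guest checkout 281/1442 = 19.5% → Flow A
Flow A wins overall and in every traffic group — no reversal.

Yes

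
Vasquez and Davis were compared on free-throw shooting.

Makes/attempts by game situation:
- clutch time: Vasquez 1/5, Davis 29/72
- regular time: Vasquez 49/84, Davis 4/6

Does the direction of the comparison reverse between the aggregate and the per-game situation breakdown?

Clutch time: Vasquez 1/5 = 20.0%, Davis 29/72 = 40.3% → Davis
Regular time: Vasquez 49/84 = 58.3%, Davis 4/6 = 66.7% → Davis
Overall: Vasquez 50/89 = 56.2%, Davis 33/78 = 42.3% → Vasquez
Davis wins each game group but Vasquez wins overall — the comparison reverses. Davis's attempts skew toward clutch time, which has a lower base rate.

Yes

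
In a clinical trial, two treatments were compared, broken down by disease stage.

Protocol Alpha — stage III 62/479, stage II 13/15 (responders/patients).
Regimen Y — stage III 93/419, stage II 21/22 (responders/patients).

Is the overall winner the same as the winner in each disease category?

Yes

Stage III: Protocol Alpha 62/479 = 12.9%, Regimen Y 93/419 = 22.2% → Regimen Y
Stage II: Protocol Alpha 13/15 = 86.7%, Regimen Y 21/22 = 95.5% → Regimen Y
Overall: Protocol Alpha 75/494 = 15.2%, Regimen Y 114/441 = 25.9% → Regimen Y
Regimen Y wins overall and in every disease group — no reversal.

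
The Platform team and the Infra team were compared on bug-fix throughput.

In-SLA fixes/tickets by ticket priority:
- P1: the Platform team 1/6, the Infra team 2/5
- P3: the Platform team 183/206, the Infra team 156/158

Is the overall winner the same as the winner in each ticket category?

Yes

P1: the Platform team 1/6 = 16.7%, the Infra team 2/5 = 40.0% → the Infra team
P3: the Platform team 183/206 = 88.8%, the Infra team 156/158 = 98.7% → the Infra team
Overall: the Platform team 184/212 = 86.8%, the Infra team 158/163 = 96.9% → the Infra team
The Infra team wins overall and in every ticket group — no reversal.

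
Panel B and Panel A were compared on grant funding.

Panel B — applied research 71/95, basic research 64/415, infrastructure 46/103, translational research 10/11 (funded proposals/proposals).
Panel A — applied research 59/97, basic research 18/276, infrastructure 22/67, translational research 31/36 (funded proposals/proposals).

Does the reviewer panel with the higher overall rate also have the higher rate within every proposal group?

Applied research: Panel B 71/95 = 74.7%, Panel A 59/97 = 60.8% → Panel B
Basic research: Panel B 64/415 = 15.4%, Panel A 18/276 = 6.5% → Panel B
Infrastructure: Panel B 46/103 = 44.7%, Panel A 22/67 = 32.8% → Panel B
Translational research: Panel B 10/11 = 90.9%, Panel A 31/36 = 86.1% → Panel B
Overall: Panel B 191/624 = 30.6%, Panel A 130/476 = 27.3% → Panel B
Panel B wins overall and in every proposal group — no reversal.

Yes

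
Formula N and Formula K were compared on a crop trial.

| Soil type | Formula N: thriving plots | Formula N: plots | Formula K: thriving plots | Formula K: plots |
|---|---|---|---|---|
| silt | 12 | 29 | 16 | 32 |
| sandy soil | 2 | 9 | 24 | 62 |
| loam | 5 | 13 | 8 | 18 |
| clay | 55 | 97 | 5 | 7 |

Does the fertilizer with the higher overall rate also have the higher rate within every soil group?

Silt: Formula N 12/29 = 41.4%, Formula K 16/32 = 50.0% → Formula K
Sandy soil: Formula N 2/9 = 22.2%, Formula K 24/62 = 38.7% → Formula K
Loam: Formula N 5/13 = 38.5%, Formula K 8/18 = 44.4% → Formula K
Clay: Formula N 55/97 = 56.7%, Formula K 5/7 = 71.4% → Formula K
Overall: Formula N 74/148 = 50.0%, Formula K 53/119 = 44.5% → Formula N
Formula K wins each soil group but Formula N wins overall — the comparison reverses. Formula K's plots skew toward sandy soil, which has a lower base rate.

No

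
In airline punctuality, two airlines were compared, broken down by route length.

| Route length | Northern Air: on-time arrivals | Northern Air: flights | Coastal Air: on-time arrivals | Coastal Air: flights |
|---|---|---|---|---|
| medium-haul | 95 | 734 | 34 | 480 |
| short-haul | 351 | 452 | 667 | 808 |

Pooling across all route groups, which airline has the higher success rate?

Medium-haul: Northern Air 95/734 = 12.9%, Coastal Air 34/480 = 7.1% → Northern Air
Short-haul: Northern Air 351/452 = 77.7%, Coastal Air 667/808 = 82.5% → Coastal Air
Overall: Northern Air 446/1186 = 37.6%, Coastal Air 701/1288 = 54.4% → Coastal Air
(Neither sweeps every route group, but Coastal Air has the higher pooled rate.)

Coastal Air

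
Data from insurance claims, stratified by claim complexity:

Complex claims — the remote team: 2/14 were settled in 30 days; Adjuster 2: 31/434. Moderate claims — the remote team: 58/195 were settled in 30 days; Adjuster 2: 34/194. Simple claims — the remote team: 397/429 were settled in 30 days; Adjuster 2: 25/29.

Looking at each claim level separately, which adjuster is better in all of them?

Complex: the remote team 2/14 = 14.3%, Adjuster 2 31/434 = 7.1% → the remote team
Moderate: the remote team 58/195 = 29.7%, Adjuster 2 34/194 = 17.5% → the remote team
Simple: the remote team 397/429 = 92.5%, Adjuster 2 25/29 = 86.2% → the remote team
The remote team has the higher rate in all 3 groups.

the remote team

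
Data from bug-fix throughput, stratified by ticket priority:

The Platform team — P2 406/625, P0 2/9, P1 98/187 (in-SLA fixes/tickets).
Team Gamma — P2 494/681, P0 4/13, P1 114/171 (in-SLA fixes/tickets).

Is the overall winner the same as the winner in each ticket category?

P2: the Platform team 406/625 = 65.0%, Team Gamma 494/681 = 72.5% → Team Gamma
P0: the Platform team 2/9 = 22.2%, Team Gamma 4/13 = 30.8% → Team Gamma
P1: the Platform team 98/187 = 52.4%, Team Gamma 114/171 = 66.7% → Team Gamma
Overall: the Platform team 506/821 = 61.6%, Team Gamma 612/865 = 70.8% → Team Gamma
Team Gamma wins overall and in every ticket group — no reversal.

Yes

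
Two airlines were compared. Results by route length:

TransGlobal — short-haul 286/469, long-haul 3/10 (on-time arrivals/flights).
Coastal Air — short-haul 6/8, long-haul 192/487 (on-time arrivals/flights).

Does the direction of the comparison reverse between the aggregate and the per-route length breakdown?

Short-haul: TransGlobal 286/469 = 61.0%, Coastal Air 6/8 = 75.0% → Coastal Air
Long-haul: TransGlobal 3/10 = 30.0%, Coastal Air 192/487 = 39.4% → Coastal Air
Overall: TransGlobal 289/479 = 60.3%, Coastal Air 198/495 = 40.0% → TransGlobal
Coastal Air wins each route group but TransGlobal wins overall — the comparison reverses. Coastal Air's flights skew toward long-haul, which has a lower base rate.

Yes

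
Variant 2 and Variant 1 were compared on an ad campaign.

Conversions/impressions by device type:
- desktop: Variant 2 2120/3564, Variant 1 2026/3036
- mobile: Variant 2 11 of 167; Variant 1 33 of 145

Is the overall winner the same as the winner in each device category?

Desktop: Variant 2 2120/3564 = 59.5%, Variant 1 2026/3036 = 66.7% → Variant 1
Mobile: Variant 2 11/167 = 6.6%, Variant 1 33/145 = 22.8% → Variant 1
Overall: Variant 2 2131/3731 = 57.1%, Variant 1 2059/3181 = 64.7% → Variant 1
Variant 1 wins overall and in every device group — no reversal.

Yes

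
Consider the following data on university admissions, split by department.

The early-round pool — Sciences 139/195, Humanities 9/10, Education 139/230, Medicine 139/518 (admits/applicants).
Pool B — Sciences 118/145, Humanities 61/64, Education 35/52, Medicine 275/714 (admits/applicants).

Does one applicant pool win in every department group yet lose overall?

Sciences: the early-round pool 139/195 = 71.3%, Pool B 118/145 = 81.4% → Pool B
Humanities: the early-round pool 9/10 = 90.0%, Pool B 61/64 = 95.3% → Pool B
Education: the early-round pool 139/230 = 60.4%, Pool B 35/52 = 67.3% → Pool B
Medicine: the early-round pool 139/518 = 26.8%, Pool B 275/714 = 38.5% → Pool B
Overall: the early-round pool 426/953 = 44.7%, Pool B 489/975 = 50.2% → Pool B
Pool B wins overall and in every department group — no reversal.

No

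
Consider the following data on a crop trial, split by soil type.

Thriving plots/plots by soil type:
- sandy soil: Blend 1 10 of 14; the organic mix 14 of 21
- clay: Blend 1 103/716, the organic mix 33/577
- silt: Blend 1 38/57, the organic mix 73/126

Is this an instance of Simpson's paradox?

Sandy soil: Blend 1 10/14 = 71.4%, the organic mix 14/21 = 66.7% → Blend 1
Clay: Blend 1 103/716 = 14.4%, the organic mix 33/577 = 5.7% → Blend 1
Silt: Blend 1 38/57 = 66.7%, the organic mix 73/126 = 57.9% → Blend 1
Overall: Blend 1 151/787 = 19.2%, the organic mix 120/724 = 16.6% → Blend 1
Blend 1 wins overall and in every soil group — no reversal.

No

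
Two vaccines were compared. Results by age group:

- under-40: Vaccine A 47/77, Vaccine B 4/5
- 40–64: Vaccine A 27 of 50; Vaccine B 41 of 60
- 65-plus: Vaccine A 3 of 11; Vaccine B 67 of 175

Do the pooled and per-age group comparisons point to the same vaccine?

No

Under-40: Vaccine A 47/77 = 61.0%, Vaccine B 4/5 = 80.0% → Vaccine B
40–64: Vaccine A 27/50 = 54.0%, Vaccine B 41/60 = 68.3% → Vaccine B
65-plus: Vaccine A 3/11 = 27.3%, Vaccine B 67/175 = 38.3% → Vaccine B
Overall: Vaccine A 77/138 = 55.8%, Vaccine B 112/240 = 46.7% → Vaccine A
Vaccine B wins each age group but Vaccine A wins overall — the comparison reverses. Vaccine B's recipients skew toward 65-plus, which has a lower base rate.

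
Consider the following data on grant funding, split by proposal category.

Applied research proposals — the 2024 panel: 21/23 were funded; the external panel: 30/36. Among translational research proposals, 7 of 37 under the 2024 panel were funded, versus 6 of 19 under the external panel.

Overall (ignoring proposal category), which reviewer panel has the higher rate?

the external panel

Applied research: the 2024 panel 21/23 = 91.3%, the external panel 30/36 = 83.3% → the 2024 panel
Translational research: the 2024 panel 7/37 = 18.9%, the external panel 6/19 = 31.6% → the external panel
Overall: the 2024 panel 28/60 = 46.7%, the external panel 36/55 = 65.5% → the external panel
(Neither sweeps every proposal group, but the external panel has the higher pooled rate.)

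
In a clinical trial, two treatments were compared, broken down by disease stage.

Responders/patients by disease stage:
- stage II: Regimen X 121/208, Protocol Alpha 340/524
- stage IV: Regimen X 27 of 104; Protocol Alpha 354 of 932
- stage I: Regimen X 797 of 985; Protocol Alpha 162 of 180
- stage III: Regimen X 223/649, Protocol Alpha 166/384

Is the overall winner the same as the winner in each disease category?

Stage II: Regimen X 121/208 = 58.2%, Protocol Alpha 340/524 = 64.9% → Protocol Alpha
Stage IV: Regimen X 27/104 = 26.0%, Protocol Alpha 354/932 = 38.0% → Protocol Alpha
Stage I: Regimen X 797/985 = 80.9%, Protocol Alpha 162/180 = 90.0% → Protocol Alpha
Stage III: Regimen X 223/649 = 34.4%, Protocol Alpha 166/384 = 43.2% → Protocol Alpha
Overall: Regimen X 1168/1946 = 60.0%, Protocol Alpha 1022/2020 = 50.6% → Regimen X
Protocol Alpha wins each disease group but Regimen X wins overall — the comparison reverses. Protocol Alpha's patients skew toward stage IV, which has a lower base rate.

No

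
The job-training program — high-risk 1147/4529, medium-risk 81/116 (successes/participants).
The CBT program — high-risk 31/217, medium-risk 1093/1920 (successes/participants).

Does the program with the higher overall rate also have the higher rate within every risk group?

High-risk: the job-training program 1147/4529 = 25.3%, the CBT program 31/217 = 14.3% → the job-training program
Medium-risk: the job-training program 81/116 = 69.8%, the CBT program 1093/1920 = 56.9% → the job-training program
Overall: the job-training program 1228/4645 = 26.4%, the CBT program 1124/2137 = 52.6% → the CBT program
The job-training program wins each risk group but the CBT program wins overall — the comparison reverses. The job-training program's participants skew toward high-risk, which has a lower base rate.

No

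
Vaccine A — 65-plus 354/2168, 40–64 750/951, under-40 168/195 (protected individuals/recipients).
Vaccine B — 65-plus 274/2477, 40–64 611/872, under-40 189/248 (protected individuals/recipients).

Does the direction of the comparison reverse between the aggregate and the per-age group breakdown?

65-plus: Vaccine A 354/2168 = 16.3%, Vaccine B 274/2477 = 11.1% → Vaccine A
40–64: Vaccine A 750/951 = 78.9%, Vaccine B 611/872 = 70.1% → Vaccine A
Under-40: Vaccine A 168/195 = 86.2%, Vaccine B 189/248 = 76.2% → Vaccine A
Overall: Vaccine A 1272/3314 = 38.4%, Vaccine B 1074/3597 = 29.9% → Vaccine A
Vaccine A wins overall and in every age group — no reversal.

No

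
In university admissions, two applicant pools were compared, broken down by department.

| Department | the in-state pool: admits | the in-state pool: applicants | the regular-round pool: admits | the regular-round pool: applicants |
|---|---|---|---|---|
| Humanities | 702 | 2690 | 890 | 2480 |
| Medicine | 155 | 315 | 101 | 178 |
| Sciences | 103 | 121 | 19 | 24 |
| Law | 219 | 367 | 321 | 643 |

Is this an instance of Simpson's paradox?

No

Humanities: the in-state pool 702/2690 = 26.1%, the regular-round pool 890/2480 = 35.9% → the regular-round pool
Medicine: the in-state pool 155/315 = 49.2%, the regular-round pool 101/178 = 56.7% → the regular-round pool
Sciences: the in-state pool 103/121 = 85.1%, the regular-round pool 19/24 = 79.2% → the in-state pool
Law: the in-state pool 219/367 = 59.7%, the regular-round pool 321/643 = 49.9% → the in-state pool
Overall: the in-state pool 1179/3493 = 33.8%, the regular-round pool 1331/3325 = 40.0% → the regular-round pool
Neither sweeps: the in-state pool wins 2 of 4 groups, the regular-round pool wins 2. The regular-round pool wins overall but not every group — no Simpson reversal.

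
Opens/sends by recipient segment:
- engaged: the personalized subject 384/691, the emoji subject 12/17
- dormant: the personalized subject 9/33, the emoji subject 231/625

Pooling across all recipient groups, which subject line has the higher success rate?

the personalized subject

Engaged: the personalized subject 384/691 = 55.6%, the emoji subject 12/17 = 70.6% → the emoji subject
Dormant: the personalized subject 9/33 = 27.3%, the emoji subject 231/625 = 37.0% → the emoji subject
Overall: the personalized subject 393/724 = 54.3%, the emoji subject 243/642 = 37.9% → the personalized subject
(The emoji subject wins every recipient group but the personalized subject wins overall — the emoji subject's sends skew toward the low-rate dormant group.)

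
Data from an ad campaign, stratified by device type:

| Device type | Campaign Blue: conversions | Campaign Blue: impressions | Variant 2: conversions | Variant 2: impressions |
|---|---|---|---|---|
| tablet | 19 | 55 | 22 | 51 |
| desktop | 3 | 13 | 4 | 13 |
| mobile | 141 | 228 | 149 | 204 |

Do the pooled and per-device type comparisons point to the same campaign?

Yes

Tablet: Campaign Blue 19/55 = 34.5%, Variant 2 22/51 = 43.1% → Variant 2
Desktop: Campaign Blue 3/13 = 23.1%, Variant 2 4/13 = 30.8% → Variant 2
Mobile: Campaign Blue 141/228 = 61.8%, Variant 2 149/204 = 73.0% → Variant 2
Overall: Campaign Blue 163/296 = 55.1%, Variant 2 175/268 = 65.3% → Variant 2
Variant 2 wins overall and in every device group — no reversal.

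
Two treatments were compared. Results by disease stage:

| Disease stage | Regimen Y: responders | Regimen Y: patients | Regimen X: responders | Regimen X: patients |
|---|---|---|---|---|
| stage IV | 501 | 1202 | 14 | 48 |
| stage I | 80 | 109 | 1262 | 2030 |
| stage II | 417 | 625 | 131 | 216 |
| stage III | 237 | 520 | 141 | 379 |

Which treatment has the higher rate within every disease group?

Stage IV: Regimen Y 501/1202 = 41.7%, Regimen X 14/48 = 29.2% → Regimen Y
Stage I: Regimen Y 80/109 = 73.4%, Regimen X 1262/2030 = 62.2% → Regimen Y
Stage II: Regimen Y 417/625 = 66.7%, Regimen X 131/216 = 60.6% → Regimen Y
Stage III: Regimen Y 237/520 = 45.6%, Regimen X 141/379 = 37.2% → Regimen Y
Regimen Y has the higher rate in all 4 groups.

Regimen Y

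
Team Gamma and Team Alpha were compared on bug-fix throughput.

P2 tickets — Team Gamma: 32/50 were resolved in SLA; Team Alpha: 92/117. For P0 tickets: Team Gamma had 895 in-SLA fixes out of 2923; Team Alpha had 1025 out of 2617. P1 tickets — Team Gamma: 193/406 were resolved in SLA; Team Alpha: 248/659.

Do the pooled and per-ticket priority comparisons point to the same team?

No

P2: Team Gamma 32/50 = 64.0%, Team Alpha 92/117 = 78.6% → Team Alpha
P0: Team Gamma 895/2923 = 30.6%, Team Alpha 1025/2617 = 39.2% → Team Alpha
P1: Team Gamma 193/406 = 47.5%, Team Alpha 248/659 = 37.6% → Team Gamma
Overall: Team Gamma 1120/3379 = 33.1%, Team Alpha 1365/3393 = 40.2% → Team Alpha
Neither sweeps: Team Gamma wins 1 of 3 groups, Team Alpha wins 2. Team Alpha wins overall but not every group — no Simpson reversal.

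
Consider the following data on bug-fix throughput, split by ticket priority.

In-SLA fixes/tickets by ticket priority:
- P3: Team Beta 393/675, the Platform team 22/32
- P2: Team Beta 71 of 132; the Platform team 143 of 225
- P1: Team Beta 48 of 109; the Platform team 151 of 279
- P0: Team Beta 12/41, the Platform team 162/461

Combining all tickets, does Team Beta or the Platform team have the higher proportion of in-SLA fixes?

Team Beta

P3: Team Beta 393/675 = 58.2%, the Platform team 22/32 = 68.8% → the Platform team
P2: Team Beta 71/132 = 53.8%, the Platform team 143/225 = 63.6% → the Platform team
P1: Team Beta 48/109 = 44.0%, the Platform team 151/279 = 54.1% → the Platform team
P0: Team Beta 12/41 = 29.3%, the Platform team 162/461 = 35.1% → the Platform team
Overall: Team Beta 524/957 = 54.8%, the Platform team 478/997 = 47.9% → Team Beta
(The Platform team wins every ticket group but Team Beta wins overall — the Platform team's tickets skew toward the low-rate P0 group.)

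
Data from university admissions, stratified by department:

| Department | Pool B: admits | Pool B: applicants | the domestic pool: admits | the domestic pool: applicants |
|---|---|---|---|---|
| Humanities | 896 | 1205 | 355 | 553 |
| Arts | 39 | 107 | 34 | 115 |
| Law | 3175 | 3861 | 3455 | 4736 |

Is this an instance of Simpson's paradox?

No

Humanities: Pool B 896/1205 = 74.4%, the domestic pool 355/553 = 64.2% → Pool B
Arts: Pool B 39/107 = 36.4%, the domestic pool 34/115 = 29.6% → Pool B
Law: Pool B 3175/3861 = 82.2%, the domestic pool 3455/4736 = 73.0% → Pool B
Overall: Pool B 4110/5173 = 79.5%, the domestic pool 3844/5404 = 71.1% → Pool B
Pool B wins overall and in every department group — no reversal.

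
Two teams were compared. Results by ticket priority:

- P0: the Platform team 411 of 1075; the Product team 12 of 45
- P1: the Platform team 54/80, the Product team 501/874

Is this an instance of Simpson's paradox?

Yes

P0: the Platform team 411/1075 = 38.2%, the Product team 12/45 = 26.7% → the Platform team
P1: the Platform team 54/80 = 67.5%, the Product team 501/874 = 57.3% → the Platform team
Overall: the Platform team 465/1155 = 40.3%, the Product team 513/919 = 55.8% → the Product team
The Platform team wins each ticket group but the Product team wins overall — the comparison reverses. The Platform team's tickets skew toward P0, which has a lower base rate.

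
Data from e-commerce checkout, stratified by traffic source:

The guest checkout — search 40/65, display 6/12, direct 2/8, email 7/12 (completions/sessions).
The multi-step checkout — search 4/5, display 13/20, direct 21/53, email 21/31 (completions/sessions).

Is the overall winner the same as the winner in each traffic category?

No

Search: the guest checkout 40/65 = 61.5%, the multi-step checkout 4/5 = 80.0% → the multi-step checkout
Display: the guest checkout 6/12 = 50.0%, the multi-step checkout 13/20 = 65.0% → the multi-step checkout
Direct: the guest checkout 2/8 = 25.0%, the multi-step checkout 21/53 = 39.6% → the multi-step checkout
Email: the guest checkout 7/12 = 58.3%, the multi-step checkout 21/31 = 67.7% → the multi-step checkout
Overall: the guest checkout 55/97 = 56.7%, the multi-step checkout 59/109 = 54.1% → the guest checkout
The multi-step checkout wins each traffic group but the guest checkout wins overall — the comparison reverses. The multi-step checkout's sessions skew toward direct, which has a lower base rate.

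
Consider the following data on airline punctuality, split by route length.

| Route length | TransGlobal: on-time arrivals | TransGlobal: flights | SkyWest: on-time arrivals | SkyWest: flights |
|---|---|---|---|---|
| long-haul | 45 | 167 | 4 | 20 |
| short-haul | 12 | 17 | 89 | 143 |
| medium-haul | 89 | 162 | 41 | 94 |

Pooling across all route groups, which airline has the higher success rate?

Long-haul: TransGlobal 45/167 = 26.9%, SkyWest 4/20 = 20.0% → TransGlobal
Short-haul: TransGlobal 12/17 = 70.6%, SkyWest 89/143 = 62.2% → TransGlobal
Medium-haul: TransGlobal 89/162 = 54.9%, SkyWest 41/94 = 43.6% → TransGlobal
Overall: TransGlobal 146/346 = 42.2%, SkyWest 134/257 = 52.1% → SkyWest
(TransGlobal wins every route group but SkyWest wins overall — TransGlobal's flights skew toward the low-rate long-haul group.)

SkyWest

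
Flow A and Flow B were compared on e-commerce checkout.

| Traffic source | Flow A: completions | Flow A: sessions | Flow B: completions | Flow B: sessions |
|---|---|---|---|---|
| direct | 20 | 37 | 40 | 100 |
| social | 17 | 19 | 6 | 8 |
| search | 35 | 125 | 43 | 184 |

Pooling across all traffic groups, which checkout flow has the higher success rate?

Direct: Flow A 20/37 = 54.1%, Flow B 40/100 = 40.0% → Flow A
Social: Flow A 17/19 = 89.5%, Flow B 6/8 = 75.0% → Flow A
Search: Flow A 35/125 = 28.0%, Flow B 43/184 = 23.4% → Flow A
Overall: Flow A 72/181 = 39.8%, Flow B 89/292 = 30.5% → Flow A

Flow A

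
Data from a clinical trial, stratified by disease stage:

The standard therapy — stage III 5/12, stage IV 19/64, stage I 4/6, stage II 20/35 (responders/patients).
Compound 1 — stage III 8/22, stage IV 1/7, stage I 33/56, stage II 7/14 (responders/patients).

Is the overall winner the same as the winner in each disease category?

Stage III: the standard therapy 5/12 = 41.7%, Compound 1 8/22 = 36.4% → the standard therapy
Stage IV: the standard therapy 19/64 = 29.7%, Compound 1 1/7 = 14.3% → the standard therapy
Stage I: the standard therapy 4/6 = 66.7%, Compound 1 33/56 = 58.9% → the standard therapy
Stage II: the standard therapy 20/35 = 57.1%, Compound 1 7/14 = 50.0% → the standard therapy
Overall: the standard therapy 48/117 = 41.0%, Compound 1 49/99 = 49.5% → Compound 1
The standard therapy wins each disease group but Compound 1 wins overall — the comparison reverses. The standard therapy's patients skew toward stage IV, which has a lower base rate.

No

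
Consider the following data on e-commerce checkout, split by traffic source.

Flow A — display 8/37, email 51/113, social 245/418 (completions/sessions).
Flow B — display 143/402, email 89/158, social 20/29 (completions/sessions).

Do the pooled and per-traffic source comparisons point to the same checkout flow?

Display: Flow A 8/37 = 21.6%, Flow B 143/402 = 35.6% → Flow B
Email: Flow A 51/113 = 45.1%, Flow B 89/158 = 56.3% → Flow B
Social: Flow A 245/418 = 58.6%, Flow B 20/29 = 69.0% → Flow B
Overall: Flow A 304/568 = 53.5%, Flow B 252/589 = 42.8% → Flow A
Flow B wins each traffic group but Flow A wins overall — the comparison reverses. Flow B's sessions skew toward display, which has a lower base rate.

No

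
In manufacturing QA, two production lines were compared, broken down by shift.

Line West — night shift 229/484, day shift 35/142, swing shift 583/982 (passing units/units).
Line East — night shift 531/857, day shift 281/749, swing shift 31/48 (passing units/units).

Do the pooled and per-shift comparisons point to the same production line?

No

Night shift: Line West 229/484 = 47.3%, Line East 531/857 = 62.0% → Line East
Day shift: Line West 35/142 = 24.6%, Line East 281/749 = 37.5% → Line East
Swing shift: Line West 583/982 = 59.4%, Line East 31/48 = 64.6% → Line East
Overall: Line West 847/1608 = 52.7%, Line East 843/1654 = 51.0% → Line West
Line East wins each shift group but Line West wins overall — the comparison reverses. Line East's units skew toward day shift, which has a lower base rate.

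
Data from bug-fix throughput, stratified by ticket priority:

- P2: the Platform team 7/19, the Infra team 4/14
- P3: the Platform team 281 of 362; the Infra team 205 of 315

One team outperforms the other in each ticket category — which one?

the Platform team

P2: the Platform team 7/19 = 36.8%, the Infra team 4/14 = 28.6% → the Platform team
P3: the Platform team 281/362 = 77.6%, the Infra team 205/315 = 65.1% → the Platform team
The Platform team has the higher rate in both groups.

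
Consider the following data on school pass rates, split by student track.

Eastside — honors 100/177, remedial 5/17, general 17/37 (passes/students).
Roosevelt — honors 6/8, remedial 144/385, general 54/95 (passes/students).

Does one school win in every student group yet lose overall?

Yes

Honors: Eastside 100/177 = 56.5%, Roosevelt 6/8 = 75.0% → Roosevelt
Remedial: Eastside 5/17 = 29.4%, Roosevelt 144/385 = 37.4% → Roosevelt
General: Eastside 17/37 = 45.9%, Roosevelt 54/95 = 56.8% → Roosevelt
Overall: Eastside 122/231 = 52.8%, Roosevelt 204/488 = 41.8% → Eastside
Roosevelt wins each student group but Eastside wins overall — the comparison reverses. Roosevelt's students skew toward remedial, which has a lower base rate.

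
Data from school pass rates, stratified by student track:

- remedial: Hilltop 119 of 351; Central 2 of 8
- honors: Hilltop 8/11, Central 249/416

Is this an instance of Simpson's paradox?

Yes

Remedial: Hilltop 119/351 = 33.9%, Central 2/8 = 25.0% → Hilltop
Honors: Hilltop 8/11 = 72.7%, Central 249/416 = 59.9% → Hilltop
Overall: Hilltop 127/362 = 35.1%, Central 251/424 = 59.2% → Central
Hilltop wins each student group but Central wins overall — the comparison reverses. Hilltop's students skew toward remedial, which has a lower base rate.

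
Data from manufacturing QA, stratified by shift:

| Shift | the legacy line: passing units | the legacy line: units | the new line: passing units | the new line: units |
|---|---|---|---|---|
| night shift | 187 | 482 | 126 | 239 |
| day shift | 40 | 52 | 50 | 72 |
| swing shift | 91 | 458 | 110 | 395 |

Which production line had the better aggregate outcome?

the new line

Night shift: the legacy line 187/482 = 38.8%, the new line 126/239 = 52.7% → the new line
Day shift: the legacy line 40/52 = 76.9%, the new line 50/72 = 69.4% → the legacy line
Swing shift: the legacy line 91/458 = 19.9%, the new line 110/395 = 27.8% → the new line
Overall: the legacy line 318/992 = 32.1%, the new line 286/706 = 40.5% → the new line
(Neither sweeps every shift group, but the new line has the higher pooled rate.)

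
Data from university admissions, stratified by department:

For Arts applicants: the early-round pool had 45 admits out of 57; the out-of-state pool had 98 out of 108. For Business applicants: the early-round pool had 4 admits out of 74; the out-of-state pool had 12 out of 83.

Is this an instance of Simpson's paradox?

No

Arts: the early-round pool 45/57 = 78.9%, the out-of-state pool 98/108 = 90.7% → the out-of-state pool
Business: the early-round pool 4/74 = 5.4%, the out-of-state pool 12/83 = 14.5% → the out-of-state pool
Overall: the early-round pool 49/131 = 37.4%, the out-of-state pool 110/191 = 57.6% → the out-of-state pool
The out-of-state pool wins overall and in every department group — no reversal.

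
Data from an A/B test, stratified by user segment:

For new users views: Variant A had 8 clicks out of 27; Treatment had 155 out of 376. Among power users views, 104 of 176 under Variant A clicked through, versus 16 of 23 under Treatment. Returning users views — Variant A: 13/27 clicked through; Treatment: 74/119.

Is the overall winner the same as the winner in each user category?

No

New users: Variant A 8/27 = 29.6%, Treatment 155/376 = 41.2% → Treatment
Power users: Variant A 104/176 = 59.1%, Treatment 16/23 = 69.6% → Treatment
Returning users: Variant A 13/27 = 48.1%, Treatment 74/119 = 62.2% → Treatment
Overall: Variant A 125/230 = 54.3%, Treatment 245/518 = 47.3% → Variant A
Treatment wins each user group but Variant A wins overall — the comparison reverses. Treatment's views skew toward new users, which has a lower base rate.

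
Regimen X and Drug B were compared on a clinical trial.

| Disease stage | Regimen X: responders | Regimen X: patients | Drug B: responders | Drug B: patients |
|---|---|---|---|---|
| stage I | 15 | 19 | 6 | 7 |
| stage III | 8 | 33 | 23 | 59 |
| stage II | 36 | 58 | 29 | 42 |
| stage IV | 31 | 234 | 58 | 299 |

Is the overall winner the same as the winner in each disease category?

Stage I: Regimen X 15/19 = 78.9%, Drug B 6/7 = 85.7% → Drug B
Stage III: Regimen X 8/33 = 24.2%, Drug B 23/59 = 39.0% → Drug B
Stage II: Regimen X 36/58 = 62.1%, Drug B 29/42 = 69.0% → Drug B
Stage IV: Regimen X 31/234 = 13.2%, Drug B 58/299 = 19.4% → Drug B
Overall: Regimen X 90/344 = 26.2%, Drug B 116/407 = 28.5% → Drug B
Drug B wins overall and in every disease group — no reversal.

Yes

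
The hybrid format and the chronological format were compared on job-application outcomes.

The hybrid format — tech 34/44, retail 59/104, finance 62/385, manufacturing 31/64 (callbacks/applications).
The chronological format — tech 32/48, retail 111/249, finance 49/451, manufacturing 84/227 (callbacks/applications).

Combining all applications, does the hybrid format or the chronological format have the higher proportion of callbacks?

the hybrid format

Tech: the hybrid format 34/44 = 77.3%, the chronological format 32/48 = 66.7% → the hybrid format
Retail: the hybrid format 59/104 = 56.7%, the chronological format 111/249 = 44.6% → the hybrid format
Finance: the hybrid format 62/385 = 16.1%, the chronological format 49/451 = 10.9% → the hybrid format
Manufacturing: the hybrid format 31/64 = 48.4%, the chronological format 84/227 = 37.0% → the hybrid format
Overall: the hybrid format 186/597 = 31.2%, the chronological format 276/975 = 28.3% → the hybrid format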